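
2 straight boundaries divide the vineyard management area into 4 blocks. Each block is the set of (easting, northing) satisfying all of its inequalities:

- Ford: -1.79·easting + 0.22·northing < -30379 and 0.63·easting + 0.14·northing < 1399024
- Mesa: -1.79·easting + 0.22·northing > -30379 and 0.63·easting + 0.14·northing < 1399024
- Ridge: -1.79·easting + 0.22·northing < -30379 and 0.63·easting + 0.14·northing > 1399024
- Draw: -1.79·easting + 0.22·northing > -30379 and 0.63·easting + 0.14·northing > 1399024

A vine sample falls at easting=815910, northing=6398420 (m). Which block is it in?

-1.79·815910 + 0.22·6398420 = -52826.500, which is < -30379
0.63·815910 + 0.14·6398420 = 1409802.100, which is > 1399024
This sign pattern matches Ridge.

Ridge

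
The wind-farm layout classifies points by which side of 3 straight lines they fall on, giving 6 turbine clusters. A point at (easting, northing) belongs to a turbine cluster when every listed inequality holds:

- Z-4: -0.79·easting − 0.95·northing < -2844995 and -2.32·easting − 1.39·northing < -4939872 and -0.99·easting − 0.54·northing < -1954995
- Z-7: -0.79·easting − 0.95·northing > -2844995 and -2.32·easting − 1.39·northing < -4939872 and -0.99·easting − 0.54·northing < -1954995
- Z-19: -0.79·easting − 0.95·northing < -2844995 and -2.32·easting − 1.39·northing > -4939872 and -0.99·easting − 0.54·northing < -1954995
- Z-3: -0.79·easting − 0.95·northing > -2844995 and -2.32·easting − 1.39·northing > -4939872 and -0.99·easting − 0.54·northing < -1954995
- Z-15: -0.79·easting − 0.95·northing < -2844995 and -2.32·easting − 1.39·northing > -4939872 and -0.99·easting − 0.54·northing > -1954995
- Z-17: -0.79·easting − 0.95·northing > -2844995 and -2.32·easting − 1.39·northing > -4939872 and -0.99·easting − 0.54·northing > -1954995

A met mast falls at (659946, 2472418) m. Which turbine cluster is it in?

Z-4

-0.79·659946 − 0.95·2472418 = -2870154.440, which is < -2844995
-2.32·659946 − 1.39·2472418 = -4967735.740, which is < -4939872
-0.99·659946 − 0.54·2472418 = -1988452.260, which is < -1954995
This sign pattern matches Z-4.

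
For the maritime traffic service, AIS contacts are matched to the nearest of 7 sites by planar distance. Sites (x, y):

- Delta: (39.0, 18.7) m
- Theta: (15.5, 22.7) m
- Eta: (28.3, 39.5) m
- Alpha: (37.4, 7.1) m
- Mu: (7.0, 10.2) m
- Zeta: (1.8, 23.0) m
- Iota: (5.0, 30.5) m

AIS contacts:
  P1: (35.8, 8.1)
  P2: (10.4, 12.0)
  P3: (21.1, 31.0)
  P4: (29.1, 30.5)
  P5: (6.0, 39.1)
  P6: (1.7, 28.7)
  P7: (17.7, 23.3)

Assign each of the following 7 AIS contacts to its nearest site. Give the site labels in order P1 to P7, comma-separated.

Alpha, Mu, Theta, Eta, Iota, Iota, Theta

P1 → Alpha (d²=3.56)
P2 → Mu (d²=14.80)
P3 → Theta (d²=100.25)
P4 → Eta (d²=81.64)
P5 → Iota (d²=74.96)
P6 → Iota (d²=14.13)
P7 → Theta (d²=5.20)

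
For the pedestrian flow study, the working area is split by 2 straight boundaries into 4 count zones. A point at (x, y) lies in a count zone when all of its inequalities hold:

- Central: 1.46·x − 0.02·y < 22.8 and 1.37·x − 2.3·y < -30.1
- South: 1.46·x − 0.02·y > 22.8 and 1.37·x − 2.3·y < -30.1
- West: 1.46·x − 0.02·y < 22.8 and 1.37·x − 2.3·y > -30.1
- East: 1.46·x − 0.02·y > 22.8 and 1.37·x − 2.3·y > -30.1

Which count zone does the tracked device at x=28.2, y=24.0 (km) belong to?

East

1.46·28.2 − 0.02·24.0 = 40.692, which is > 22.8
1.37·28.2 − 2.3·24.0 = -16.566, which is > -30.1
This sign pattern matches East.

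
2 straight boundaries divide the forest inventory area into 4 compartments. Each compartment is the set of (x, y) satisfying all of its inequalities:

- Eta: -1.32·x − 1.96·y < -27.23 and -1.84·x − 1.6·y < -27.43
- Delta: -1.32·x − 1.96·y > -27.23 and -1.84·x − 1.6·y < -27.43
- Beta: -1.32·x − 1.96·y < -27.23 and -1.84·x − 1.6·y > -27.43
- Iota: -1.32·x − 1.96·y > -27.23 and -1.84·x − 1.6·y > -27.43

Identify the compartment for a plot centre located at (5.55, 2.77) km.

Iota

-1.32·5.55 − 1.96·2.77 = -12.755, which is > -27.23
-1.84·5.55 − 1.6·2.77 = -14.644, which is > -27.43
This sign pattern matches Iota.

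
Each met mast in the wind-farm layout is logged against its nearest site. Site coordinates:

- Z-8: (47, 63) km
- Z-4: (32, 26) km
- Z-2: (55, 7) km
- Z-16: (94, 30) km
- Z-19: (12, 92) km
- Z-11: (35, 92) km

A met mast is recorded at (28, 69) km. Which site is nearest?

Squared distances to each site:
Z-8: 397.000; Z-4: 1865.000; Z-2: 4573.000; Z-16: 5877.000; Z-19: 785.000; Z-11: 578.000.
Minimum at Z-8.

Z-8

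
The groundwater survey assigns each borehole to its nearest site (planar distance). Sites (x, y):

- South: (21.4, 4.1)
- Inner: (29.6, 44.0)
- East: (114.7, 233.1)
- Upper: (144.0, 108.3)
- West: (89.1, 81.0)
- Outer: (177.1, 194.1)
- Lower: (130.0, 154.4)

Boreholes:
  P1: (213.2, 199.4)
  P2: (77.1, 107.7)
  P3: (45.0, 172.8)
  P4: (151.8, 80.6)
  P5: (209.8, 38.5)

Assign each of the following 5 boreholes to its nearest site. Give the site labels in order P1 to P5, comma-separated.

Outer, West, Lower, Upper, Upper

P1 → Outer (d²=1331.30)
P2 → West (d²=856.89)
P3 → Lower (d²=7563.56)
P4 → Upper (d²=828.13)
P5 → Upper (d²=9201.68)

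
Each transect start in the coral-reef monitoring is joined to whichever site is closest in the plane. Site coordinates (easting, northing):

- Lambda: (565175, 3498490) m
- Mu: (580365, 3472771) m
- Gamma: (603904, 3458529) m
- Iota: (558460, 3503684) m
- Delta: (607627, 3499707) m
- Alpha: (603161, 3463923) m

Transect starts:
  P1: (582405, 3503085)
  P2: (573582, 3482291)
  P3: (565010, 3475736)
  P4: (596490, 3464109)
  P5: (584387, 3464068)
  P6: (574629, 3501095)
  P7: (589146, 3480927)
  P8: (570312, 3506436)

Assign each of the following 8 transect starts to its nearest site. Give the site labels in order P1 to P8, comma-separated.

P1 → Lambda (d²=317986925.00)
P2 → Mu (d²=136639489.00)
P3 → Mu (d²=244567250.00)
P4 → Alpha (d²=44536837.00)
P5 → Mu (d²=91918693.00)
P6 → Lambda (d²=96164141.00)
P7 → Mu (d²=143626297.00)
P8 → Lambda (d²=89527685.00)

Lambda, Mu, Mu, Alpha, Mu, Lambda, Mu, Lambda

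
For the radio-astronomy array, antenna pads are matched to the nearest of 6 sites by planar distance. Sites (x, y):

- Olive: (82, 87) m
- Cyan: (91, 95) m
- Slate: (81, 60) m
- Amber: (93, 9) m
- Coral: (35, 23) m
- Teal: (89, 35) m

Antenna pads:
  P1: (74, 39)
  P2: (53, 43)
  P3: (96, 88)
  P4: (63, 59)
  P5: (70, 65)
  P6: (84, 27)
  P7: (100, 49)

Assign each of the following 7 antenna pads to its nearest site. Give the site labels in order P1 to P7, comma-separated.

Teal, Coral, Cyan, Slate, Slate, Teal, Teal

P1 → Teal (d²=241.00)
P2 → Coral (d²=724.00)
P3 → Cyan (d²=74.00)
P4 → Slate (d²=325.00)
P5 → Slate (d²=146.00)
P6 → Teal (d²=89.00)
P7 → Teal (d²=317.00)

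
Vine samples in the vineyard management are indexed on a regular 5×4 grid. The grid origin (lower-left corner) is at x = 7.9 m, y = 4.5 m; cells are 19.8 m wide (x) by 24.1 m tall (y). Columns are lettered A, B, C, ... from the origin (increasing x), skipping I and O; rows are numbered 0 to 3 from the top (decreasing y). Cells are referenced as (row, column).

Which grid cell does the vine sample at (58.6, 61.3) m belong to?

Column index: ⌊(58.6 − 7.9) / 19.8⌋ = ⌊2.561⌋ = 2 → column C
Row offset from origin: ⌊(61.3 − 4.5) / 24.1⌋ = ⌊2.357⌋ = 2 → row 1 (counted from top)

(1, C)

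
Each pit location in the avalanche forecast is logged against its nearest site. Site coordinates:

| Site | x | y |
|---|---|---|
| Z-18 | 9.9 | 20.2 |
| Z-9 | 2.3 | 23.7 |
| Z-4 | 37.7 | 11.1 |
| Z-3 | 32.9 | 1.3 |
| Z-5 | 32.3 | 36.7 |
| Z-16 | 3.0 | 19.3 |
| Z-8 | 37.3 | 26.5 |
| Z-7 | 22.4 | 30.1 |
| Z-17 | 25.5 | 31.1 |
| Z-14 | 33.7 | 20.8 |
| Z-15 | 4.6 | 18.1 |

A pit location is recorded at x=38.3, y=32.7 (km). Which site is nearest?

Z-8

Squared distances to each site:
Z-18: 962.810; Z-9: 1377.000; Z-4: 466.920; Z-3: 1015.120; Z-5: 52.000; Z-16: 1425.650; Z-8: 39.440; Z-7: 259.570; Z-17: 166.400; Z-14: 162.770; Z-15: 1348.850.
Minimum at Z-8.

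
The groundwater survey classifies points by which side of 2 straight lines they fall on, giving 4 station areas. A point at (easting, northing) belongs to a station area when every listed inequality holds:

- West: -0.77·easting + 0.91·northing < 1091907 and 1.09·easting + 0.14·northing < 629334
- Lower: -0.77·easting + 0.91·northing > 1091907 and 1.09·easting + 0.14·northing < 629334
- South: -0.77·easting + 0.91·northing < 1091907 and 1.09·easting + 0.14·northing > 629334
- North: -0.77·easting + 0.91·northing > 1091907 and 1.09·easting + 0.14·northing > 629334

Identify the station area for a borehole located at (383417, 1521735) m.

South

-0.77·383417 + 0.91·1521735 = 1089547.760, which is < 1091907
1.09·383417 + 0.14·1521735 = 630967.430, which is > 629334
This sign pattern matches South.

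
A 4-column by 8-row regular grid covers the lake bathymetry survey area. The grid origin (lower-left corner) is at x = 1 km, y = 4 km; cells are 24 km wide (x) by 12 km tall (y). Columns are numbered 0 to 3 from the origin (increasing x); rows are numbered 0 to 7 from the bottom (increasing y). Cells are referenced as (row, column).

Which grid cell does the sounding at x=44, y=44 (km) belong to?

(3, 1)

Column index: ⌊(44 − 1) / 24⌋ = ⌊1.792⌋ = 1
Row offset from origin: ⌊(44 − 4) / 12⌋ = ⌊3.333⌋ = 3 → row 3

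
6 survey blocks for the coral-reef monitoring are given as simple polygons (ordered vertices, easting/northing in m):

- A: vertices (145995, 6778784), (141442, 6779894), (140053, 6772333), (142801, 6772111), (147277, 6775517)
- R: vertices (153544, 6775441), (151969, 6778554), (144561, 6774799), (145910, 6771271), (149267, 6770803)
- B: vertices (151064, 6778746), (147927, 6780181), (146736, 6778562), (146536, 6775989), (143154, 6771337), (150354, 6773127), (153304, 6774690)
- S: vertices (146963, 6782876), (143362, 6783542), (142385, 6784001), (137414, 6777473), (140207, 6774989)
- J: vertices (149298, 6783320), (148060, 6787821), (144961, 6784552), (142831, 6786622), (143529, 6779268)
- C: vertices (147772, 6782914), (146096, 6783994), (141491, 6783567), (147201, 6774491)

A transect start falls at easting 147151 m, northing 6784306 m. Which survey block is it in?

Cast a ray rightward from (147151, 6784306). For each polygon, the edges (by vertex number in listed order) whose endpoints lie on opposite sides of northing = 6784306, where each meets that height, and whether that is right or left of the point:
A: no edge straddles that height → 0 crossings.
R: no edge straddles that height → 0 crossings.
B: no edge straddles that height → 0 crossings.
S: no edge straddles that height → 0 crossings.
J: 1–2 at easting≈149026.8 (right), 4–5 at easting≈143050.8 (left) → 1 crossing.
C: no edge straddles that height → 0 crossings.
Only J has an odd count, so the point is inside J.

J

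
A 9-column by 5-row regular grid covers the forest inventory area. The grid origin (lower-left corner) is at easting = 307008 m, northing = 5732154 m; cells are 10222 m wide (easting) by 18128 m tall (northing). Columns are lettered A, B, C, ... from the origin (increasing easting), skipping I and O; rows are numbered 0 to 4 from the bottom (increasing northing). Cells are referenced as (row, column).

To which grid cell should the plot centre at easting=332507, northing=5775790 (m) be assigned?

Column index: ⌊(332507 − 307008) / 10222⌋ = ⌊2.495⌋ = 2 → column C
Row offset from origin: ⌊(5775790 − 5732154) / 18128⌋ = ⌊2.407⌋ = 2 → row 2

(2, C)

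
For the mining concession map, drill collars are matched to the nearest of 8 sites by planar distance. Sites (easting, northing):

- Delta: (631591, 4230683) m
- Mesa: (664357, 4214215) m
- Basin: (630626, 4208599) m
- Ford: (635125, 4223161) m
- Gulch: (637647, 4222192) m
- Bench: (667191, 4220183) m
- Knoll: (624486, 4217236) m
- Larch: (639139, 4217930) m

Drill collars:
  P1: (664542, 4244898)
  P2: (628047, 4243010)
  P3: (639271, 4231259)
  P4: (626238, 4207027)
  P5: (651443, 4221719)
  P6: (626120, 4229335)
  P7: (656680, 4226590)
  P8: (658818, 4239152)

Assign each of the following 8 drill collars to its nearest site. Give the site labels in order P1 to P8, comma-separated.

Bench, Delta, Delta, Basin, Larch, Delta, Bench, Bench

P1 → Bench (d²=617848426.00)
P2 → Delta (d²=164514865.00)
P3 → Delta (d²=59314176.00)
P4 → Basin (d²=21725728.00)
P5 → Larch (d²=165744937.00)
P6 → Delta (d²=31748945.00)
P7 → Bench (d²=151530770.00)
P8 → Bench (d²=429930090.00)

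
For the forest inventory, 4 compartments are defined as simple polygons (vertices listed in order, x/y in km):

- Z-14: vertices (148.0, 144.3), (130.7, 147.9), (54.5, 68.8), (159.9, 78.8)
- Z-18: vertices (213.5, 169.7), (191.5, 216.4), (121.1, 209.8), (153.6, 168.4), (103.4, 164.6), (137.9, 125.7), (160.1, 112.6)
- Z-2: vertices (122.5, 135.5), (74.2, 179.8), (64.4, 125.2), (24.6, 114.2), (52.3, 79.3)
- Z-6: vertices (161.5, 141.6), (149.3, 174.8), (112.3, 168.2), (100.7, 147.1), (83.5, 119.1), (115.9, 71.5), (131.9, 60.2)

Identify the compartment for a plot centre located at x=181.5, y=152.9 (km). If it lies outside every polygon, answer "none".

Z-18

Cast a ray rightward from (181.5, 152.9). For each polygon, the edges (by vertex number in listed order) whose endpoints lie on opposite sides of y = 152.9, where each meets that height, and whether that is right or left of the point:
Z-14: no edge straddles that height → 0 crossings.
Z-18: 5–6 at x≈113.78 (left), 7–1 at x≈197.79 (right) → 1 crossing.
Z-2: 1–2 at x≈103.53 (left), 2–3 at x≈69.37 (left) → 0 crossings.
Z-6: 1–2 at x≈157.35 (left), 3–4 at x≈103.89 (left) → 0 crossings.
Only Z-18 has an odd count, so the point is inside Z-18.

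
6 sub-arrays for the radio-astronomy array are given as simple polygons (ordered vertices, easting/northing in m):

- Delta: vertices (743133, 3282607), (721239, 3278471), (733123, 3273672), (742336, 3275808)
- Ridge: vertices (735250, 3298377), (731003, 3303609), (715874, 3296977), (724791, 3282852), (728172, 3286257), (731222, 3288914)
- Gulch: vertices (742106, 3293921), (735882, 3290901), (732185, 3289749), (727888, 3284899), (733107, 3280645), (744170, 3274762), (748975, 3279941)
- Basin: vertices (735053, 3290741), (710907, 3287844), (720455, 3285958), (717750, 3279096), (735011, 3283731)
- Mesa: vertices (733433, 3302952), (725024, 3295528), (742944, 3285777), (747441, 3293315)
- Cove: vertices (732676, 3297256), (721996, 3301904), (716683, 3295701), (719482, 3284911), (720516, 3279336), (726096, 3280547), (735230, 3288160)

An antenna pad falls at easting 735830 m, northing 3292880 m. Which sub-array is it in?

Mesa

Cast a ray rightward from (735830, 3292880). For each polygon, the edges (by vertex number in listed order) whose endpoints lie on opposite sides of northing = 3292880, where each meets that height, and whether that is right or left of the point:
Delta: no edge straddles that height → 0 crossings.
Ridge: 3–4 at easting≈718460.4 (left), 6–1 at easting≈732910.2 (left) → 0 crossings.
Gulch: 1–2 at easting≈739960.6 (right), 7–1 at easting≈742617.5 (right) → 2 crossings.
Basin: no edge straddles that height → 0 crossings.
Mesa: 2–3 at easting≈729890.4 (left), 3–4 at easting≈747181.5 (right) → 1 crossing.
Cove: 3–4 at easting≈717414.8 (left), 7–1 at easting≈733904.7 (left) → 0 crossings.
Only Mesa has an odd count, so the point is inside Mesa.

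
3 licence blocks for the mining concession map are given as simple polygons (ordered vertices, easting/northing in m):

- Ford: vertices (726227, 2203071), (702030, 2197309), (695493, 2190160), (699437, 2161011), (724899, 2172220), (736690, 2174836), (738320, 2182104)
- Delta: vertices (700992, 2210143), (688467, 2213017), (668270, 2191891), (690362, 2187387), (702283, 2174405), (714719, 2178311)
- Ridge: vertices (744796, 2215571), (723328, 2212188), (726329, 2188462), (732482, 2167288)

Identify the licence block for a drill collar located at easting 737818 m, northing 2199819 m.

Ridge

Cast a ray rightward from (737818, 2199819). For each polygon, the edges (by vertex number in listed order) whose endpoints lie on opposite sides of northing = 2199819, where each meets that height, and whether that is right or left of the point:
Ford: 1–2 at easting≈712570.5 (left), 7–1 at easting≈728102.6 (left) → 0 crossings.
Delta: 2–3 at easting≈675849.4 (left), 6–1 at easting≈705444.0 (left) → 0 crossings.
Ridge: 2–3 at easting≈724892.5 (left), 4–1 at easting≈740778.6 (right) → 1 crossing.
Only Ridge has an odd count, so the point is inside Ridge.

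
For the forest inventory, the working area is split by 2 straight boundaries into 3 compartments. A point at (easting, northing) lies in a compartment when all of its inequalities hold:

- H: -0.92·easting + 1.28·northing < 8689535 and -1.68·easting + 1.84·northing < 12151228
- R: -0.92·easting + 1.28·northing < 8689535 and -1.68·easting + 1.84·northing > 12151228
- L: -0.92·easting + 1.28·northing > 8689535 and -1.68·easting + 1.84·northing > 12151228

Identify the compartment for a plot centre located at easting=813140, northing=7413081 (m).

L

-0.92·813140 + 1.28·7413081 = 8740654.880, which is > 8689535
-1.68·813140 + 1.84·7413081 = 12273993.840, which is > 12151228
This sign pattern matches L.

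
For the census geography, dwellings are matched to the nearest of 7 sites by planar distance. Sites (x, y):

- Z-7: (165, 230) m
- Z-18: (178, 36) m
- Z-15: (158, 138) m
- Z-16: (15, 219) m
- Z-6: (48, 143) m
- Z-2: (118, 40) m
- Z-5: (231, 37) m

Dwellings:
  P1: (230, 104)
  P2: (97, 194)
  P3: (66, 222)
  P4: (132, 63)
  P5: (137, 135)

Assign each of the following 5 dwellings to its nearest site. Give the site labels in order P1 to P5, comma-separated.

P1 → Z-5 (d²=4490.00)
P2 → Z-6 (d²=5002.00)
P3 → Z-16 (d²=2610.00)
P4 → Z-2 (d²=725.00)
P5 → Z-15 (d²=450.00)

Z-5, Z-6, Z-16, Z-2, Z-15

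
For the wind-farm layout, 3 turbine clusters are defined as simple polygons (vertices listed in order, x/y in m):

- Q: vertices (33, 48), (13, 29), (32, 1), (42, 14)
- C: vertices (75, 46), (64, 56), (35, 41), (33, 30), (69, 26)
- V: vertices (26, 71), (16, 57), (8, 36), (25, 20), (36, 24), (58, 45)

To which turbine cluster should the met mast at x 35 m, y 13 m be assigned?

Q

Cast a ray rightward from (35, 13). For each polygon, the edges (by vertex number in listed order) whose endpoints lie on opposite sides of y = 13, where each meets that height, and whether that is right or left of the point:
Q: 2–3 at x≈23.9 (left), 3–4 at x≈41.2 (right) → 1 crossing.
C: no edge straddles that height → 0 crossings.
V: no edge straddles that height → 0 crossings.
Only Q has an odd count, so the point is inside Q.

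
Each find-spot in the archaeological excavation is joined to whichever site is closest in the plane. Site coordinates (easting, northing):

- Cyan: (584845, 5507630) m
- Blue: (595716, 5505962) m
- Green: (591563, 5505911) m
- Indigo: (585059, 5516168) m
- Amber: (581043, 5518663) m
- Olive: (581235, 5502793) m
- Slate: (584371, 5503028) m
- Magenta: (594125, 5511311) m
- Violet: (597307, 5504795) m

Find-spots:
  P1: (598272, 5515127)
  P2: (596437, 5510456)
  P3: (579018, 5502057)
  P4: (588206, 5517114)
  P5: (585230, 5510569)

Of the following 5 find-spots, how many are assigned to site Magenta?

2

P1 → Magenta
P2 → Magenta
P3 → Olive
P4 → Indigo
P5 → Cyan
2 of the 5 go to Magenta.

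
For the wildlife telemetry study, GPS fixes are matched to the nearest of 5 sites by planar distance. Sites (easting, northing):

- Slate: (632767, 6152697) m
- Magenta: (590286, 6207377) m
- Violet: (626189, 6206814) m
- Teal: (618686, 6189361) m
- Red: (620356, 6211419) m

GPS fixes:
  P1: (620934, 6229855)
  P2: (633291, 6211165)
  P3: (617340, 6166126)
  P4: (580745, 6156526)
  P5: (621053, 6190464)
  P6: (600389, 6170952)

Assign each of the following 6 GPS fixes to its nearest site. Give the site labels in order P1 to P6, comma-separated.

P1 → Red (d²=340220180.00)
P2 → Violet (d²=69369605.00)
P3 → Slate (d²=418330370.00)
P4 → Teal (d²=2517656706.00)
P5 → Teal (d²=6819298.00)
P6 → Teal (d²=673671490.00)

Red, Violet, Slate, Teal, Teal, Teal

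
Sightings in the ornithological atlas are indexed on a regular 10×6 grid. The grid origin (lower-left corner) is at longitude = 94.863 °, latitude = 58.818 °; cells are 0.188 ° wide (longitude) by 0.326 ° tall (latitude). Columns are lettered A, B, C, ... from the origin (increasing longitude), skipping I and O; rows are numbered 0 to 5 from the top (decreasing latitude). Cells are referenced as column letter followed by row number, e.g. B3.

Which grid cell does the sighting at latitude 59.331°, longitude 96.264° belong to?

H4

Column index: ⌊(96.264 − 94.863) / 0.188⌋ = ⌊7.452⌋ = 7 → column H
Row offset from origin: ⌊(59.331 − 58.818) / 0.326⌋ = ⌊1.574⌋ = 1 → row 4 (counted from top)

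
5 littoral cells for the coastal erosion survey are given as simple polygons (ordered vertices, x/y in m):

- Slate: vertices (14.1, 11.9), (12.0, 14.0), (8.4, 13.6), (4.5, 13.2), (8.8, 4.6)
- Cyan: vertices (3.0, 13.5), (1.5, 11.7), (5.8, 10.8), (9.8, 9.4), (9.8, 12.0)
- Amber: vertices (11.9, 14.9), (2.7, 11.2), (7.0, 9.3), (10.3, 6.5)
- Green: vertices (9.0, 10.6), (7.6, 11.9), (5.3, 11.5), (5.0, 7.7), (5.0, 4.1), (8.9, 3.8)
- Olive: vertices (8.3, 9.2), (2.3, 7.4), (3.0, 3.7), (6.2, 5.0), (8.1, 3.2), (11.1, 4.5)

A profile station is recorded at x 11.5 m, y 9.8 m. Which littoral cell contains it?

Slate

Cast a ray rightward from (11.5, 9.8). For each polygon, the edges (by vertex number in listed order) whose endpoints lie on opposite sides of y = 9.8, where each meets that height, and whether that is right or left of the point:
Slate: 4–5 at x≈6.20 (left), 5–1 at x≈12.58 (right) → 1 crossing.
Cyan: 3–4 at x≈8.66 (left), 4–5 at x≈9.80 (left) → 0 crossings.
Amber: 2–3 at x≈5.87 (left), 4–1 at x≈10.93 (left) → 0 crossings.
Green: 3–4 at x≈5.17 (left), 6–1 at x≈8.99 (left) → 0 crossings.
Olive: no edge straddles that height → 0 crossings.
Only Slate has an odd count, so the point is inside Slate.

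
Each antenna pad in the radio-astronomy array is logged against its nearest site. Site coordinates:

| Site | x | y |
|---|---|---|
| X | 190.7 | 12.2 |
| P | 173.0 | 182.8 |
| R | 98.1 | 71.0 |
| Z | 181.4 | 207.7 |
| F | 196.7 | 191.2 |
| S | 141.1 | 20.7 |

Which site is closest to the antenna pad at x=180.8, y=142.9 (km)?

P

Squared distances to each site:
X: 17180.500; P: 1652.850; R: 12008.900; Z: 4199.400; F: 2585.700; S: 16508.930.
Minimum at P.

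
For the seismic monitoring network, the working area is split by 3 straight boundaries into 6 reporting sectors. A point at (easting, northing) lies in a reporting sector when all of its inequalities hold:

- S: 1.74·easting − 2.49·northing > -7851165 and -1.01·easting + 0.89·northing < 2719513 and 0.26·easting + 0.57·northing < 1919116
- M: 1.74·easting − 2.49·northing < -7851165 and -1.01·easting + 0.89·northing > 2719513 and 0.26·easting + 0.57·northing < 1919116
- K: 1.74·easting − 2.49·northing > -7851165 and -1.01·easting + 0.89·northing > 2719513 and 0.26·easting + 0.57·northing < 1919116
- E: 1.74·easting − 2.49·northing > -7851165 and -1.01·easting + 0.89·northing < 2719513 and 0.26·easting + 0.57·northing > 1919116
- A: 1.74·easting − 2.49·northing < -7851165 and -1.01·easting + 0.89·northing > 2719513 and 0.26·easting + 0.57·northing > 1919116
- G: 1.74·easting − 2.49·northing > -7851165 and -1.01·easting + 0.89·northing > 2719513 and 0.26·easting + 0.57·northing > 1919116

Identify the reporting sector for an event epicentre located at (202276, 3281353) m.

1.74·202276 − 2.49·3281353 = -7818608.730, which is > -7851165
-1.01·202276 + 0.89·3281353 = 2716105.410, which is < 2719513
0.26·202276 + 0.57·3281353 = 1922962.970, which is > 1919116
This sign pattern matches E.

E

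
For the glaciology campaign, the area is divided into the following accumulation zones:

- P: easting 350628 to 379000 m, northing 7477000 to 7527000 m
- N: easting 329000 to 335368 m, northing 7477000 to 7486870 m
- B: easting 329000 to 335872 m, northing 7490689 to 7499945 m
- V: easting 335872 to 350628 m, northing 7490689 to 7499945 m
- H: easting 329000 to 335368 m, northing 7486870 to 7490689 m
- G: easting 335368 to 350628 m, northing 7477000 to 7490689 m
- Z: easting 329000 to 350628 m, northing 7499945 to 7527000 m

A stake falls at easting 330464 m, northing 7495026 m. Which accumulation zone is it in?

B

The point has easting = 330464 and northing = 7495026.
Only B satisfies 329000 ≤ easting ≤ 335872 and 7490689 ≤ northing ≤ 7499945.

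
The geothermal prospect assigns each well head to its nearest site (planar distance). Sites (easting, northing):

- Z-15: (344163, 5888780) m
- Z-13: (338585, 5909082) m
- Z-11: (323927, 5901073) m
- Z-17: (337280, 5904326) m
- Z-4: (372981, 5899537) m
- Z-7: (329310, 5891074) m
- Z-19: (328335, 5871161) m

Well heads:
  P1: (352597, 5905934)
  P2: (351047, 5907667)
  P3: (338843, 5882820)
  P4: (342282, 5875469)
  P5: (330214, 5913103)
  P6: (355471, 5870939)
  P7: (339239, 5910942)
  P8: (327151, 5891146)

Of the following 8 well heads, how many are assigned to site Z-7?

1

P1 → Z-13
P2 → Z-13
P3 → Z-15
P4 → Z-15
P5 → Z-13
P6 → Z-15
P7 → Z-13
P8 → Z-7
1 of the 8 goes to Z-7.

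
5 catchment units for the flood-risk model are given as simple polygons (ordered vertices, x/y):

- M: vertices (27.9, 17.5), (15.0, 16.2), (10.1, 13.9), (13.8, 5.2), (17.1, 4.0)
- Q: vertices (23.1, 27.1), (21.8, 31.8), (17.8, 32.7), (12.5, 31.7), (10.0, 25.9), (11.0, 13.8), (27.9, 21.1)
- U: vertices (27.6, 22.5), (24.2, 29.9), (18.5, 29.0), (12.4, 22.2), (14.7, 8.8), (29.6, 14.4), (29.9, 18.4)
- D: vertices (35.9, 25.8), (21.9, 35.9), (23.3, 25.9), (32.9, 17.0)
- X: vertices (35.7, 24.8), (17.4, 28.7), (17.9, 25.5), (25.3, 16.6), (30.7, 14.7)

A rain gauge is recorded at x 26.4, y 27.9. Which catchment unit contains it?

Cast a ray rightward from (26.4, 27.9). For each polygon, the edges (by vertex number in listed order) whose endpoints lie on opposite sides of y = 27.9, where each meets that height, and whether that is right or left of the point:
M: no edge straddles that height → 0 crossings.
Q: 1–2 at x≈22.88 (left), 4–5 at x≈10.86 (left) → 0 crossings.
U: 1–2 at x≈25.12 (left), 3–4 at x≈17.51 (left) → 0 crossings.
D: 1–2 at x≈32.99 (right), 2–3 at x≈23.02 (left) → 1 crossing.
X: 1–2 at x≈21.15 (left), 2–3 at x≈17.52 (left) → 0 crossings.
Only D has an odd count, so the point is inside D.

D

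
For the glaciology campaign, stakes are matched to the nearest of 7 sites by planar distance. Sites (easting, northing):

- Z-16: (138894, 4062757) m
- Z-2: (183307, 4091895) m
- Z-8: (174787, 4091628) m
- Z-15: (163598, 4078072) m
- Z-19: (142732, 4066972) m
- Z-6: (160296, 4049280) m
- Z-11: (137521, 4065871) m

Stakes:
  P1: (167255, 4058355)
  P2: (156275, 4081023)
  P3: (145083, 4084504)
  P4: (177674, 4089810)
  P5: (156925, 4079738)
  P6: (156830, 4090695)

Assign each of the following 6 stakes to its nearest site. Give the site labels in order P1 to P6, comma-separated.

P1 → Z-6 (d²=130783306.00)
P2 → Z-15 (d²=62334730.00)
P3 → Z-19 (d²=312898225.00)
P4 → Z-8 (d²=11639893.00)
P5 → Z-15 (d²=47304485.00)
P6 → Z-15 (d²=205145953.00)

Z-6, Z-15, Z-19, Z-8, Z-15, Z-15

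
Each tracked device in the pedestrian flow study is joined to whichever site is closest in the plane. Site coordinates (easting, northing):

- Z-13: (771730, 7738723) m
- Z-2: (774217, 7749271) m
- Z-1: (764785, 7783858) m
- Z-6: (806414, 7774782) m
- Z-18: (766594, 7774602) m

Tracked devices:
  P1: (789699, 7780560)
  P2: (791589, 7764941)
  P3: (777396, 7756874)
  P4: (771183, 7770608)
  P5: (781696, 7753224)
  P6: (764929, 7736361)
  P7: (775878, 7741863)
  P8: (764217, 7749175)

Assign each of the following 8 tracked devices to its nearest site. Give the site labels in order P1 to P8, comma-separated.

Z-6, Z-6, Z-2, Z-18, Z-2, Z-13, Z-13, Z-2

P1 → Z-6 (d²=312776509.00)
P2 → Z-6 (d²=316625906.00)
P3 → Z-2 (d²=67911650.00)
P4 → Z-18 (d²=37010957.00)
P5 → Z-2 (d²=71561650.00)
P6 → Z-13 (d²=51832645.00)
P7 → Z-13 (d²=27065504.00)
P8 → Z-2 (d²=100009216.00)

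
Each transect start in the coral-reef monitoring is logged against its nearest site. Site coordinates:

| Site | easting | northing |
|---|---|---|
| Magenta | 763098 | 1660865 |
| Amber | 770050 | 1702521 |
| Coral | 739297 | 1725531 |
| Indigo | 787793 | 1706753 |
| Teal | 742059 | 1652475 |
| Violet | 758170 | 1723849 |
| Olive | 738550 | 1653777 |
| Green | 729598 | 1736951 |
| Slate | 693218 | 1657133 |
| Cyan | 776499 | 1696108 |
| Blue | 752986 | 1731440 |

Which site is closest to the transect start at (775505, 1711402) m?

Squared distances to each site:
Magenta: 2707922018.000; Amber: 108629186.000; Coral: 1510647905.000; Indigo: 172608145.000; Teal: 4591026245.000; Violet: 455430034.000; Olive: 4686312650.000; Green: 2760204050.000; Slate: 9716274730.000; Cyan: 234894472.000; Blue: 908626805.000.
Minimum at Amber.

Amber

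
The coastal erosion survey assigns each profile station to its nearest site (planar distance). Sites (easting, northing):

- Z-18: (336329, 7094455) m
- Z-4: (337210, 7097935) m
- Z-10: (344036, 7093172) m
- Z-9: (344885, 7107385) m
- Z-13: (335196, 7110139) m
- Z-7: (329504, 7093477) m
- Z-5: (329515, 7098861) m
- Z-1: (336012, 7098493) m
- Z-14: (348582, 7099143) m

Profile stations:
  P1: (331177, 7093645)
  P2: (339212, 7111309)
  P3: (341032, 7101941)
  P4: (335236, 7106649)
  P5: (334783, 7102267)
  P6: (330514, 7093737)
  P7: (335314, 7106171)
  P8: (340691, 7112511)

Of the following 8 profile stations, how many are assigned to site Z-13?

P1 → Z-7
P2 → Z-13
P3 → Z-4
P4 → Z-13
P5 → Z-1
P6 → Z-7
P7 → Z-13
P8 → Z-13
4 of the 8 go to Z-13.

4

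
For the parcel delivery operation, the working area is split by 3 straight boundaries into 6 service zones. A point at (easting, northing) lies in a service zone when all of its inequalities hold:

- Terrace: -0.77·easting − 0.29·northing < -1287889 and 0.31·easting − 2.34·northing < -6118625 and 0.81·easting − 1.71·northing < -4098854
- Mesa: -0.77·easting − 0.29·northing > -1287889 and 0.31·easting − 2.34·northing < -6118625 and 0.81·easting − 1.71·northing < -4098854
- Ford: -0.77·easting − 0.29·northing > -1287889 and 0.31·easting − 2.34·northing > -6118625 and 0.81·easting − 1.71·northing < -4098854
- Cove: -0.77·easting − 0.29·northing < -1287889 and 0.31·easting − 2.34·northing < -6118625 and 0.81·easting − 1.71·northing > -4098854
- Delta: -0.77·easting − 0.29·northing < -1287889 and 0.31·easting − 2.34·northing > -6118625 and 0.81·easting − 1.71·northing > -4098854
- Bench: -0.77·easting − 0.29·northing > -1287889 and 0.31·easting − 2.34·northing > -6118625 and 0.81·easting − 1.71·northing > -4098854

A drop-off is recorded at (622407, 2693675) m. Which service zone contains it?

Ford

-0.77·622407 − 0.29·2693675 = -1260419.140, which is > -1287889
0.31·622407 − 2.34·2693675 = -6110253.330, which is > -6118625
0.81·622407 − 1.71·2693675 = -4102034.580, which is < -4098854
This sign pattern matches Ford.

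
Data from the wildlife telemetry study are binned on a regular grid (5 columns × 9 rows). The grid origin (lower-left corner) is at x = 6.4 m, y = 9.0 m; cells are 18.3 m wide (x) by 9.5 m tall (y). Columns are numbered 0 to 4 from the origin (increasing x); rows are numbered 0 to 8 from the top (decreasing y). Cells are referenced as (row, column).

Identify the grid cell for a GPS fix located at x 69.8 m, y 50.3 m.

(4, 3)

Column index: ⌊(69.8 − 6.4) / 18.3⌋ = ⌊3.464⌋ = 3
Row offset from origin: ⌊(50.3 − 9.0) / 9.5⌋ = ⌊4.347⌋ = 4 → row 4 (counted from top)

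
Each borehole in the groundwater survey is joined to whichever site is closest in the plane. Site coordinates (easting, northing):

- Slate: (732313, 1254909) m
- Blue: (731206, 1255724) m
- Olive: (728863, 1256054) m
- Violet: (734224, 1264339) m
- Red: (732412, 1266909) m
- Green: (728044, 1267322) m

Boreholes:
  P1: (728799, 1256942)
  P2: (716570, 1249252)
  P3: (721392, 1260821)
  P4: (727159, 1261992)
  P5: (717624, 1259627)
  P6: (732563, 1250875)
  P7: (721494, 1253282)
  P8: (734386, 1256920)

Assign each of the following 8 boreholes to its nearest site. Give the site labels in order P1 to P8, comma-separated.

P1 → Olive (d²=792640.00)
P2 → Olive (d²=197385053.00)
P3 → Olive (d²=78540130.00)
P4 → Green (d²=29192125.00)
P5 → Olive (d²=139081450.00)
P6 → Slate (d²=16335656.00)
P7 → Olive (d²=61986145.00)
P8 → Slate (d²=8341450.00)

Olive, Olive, Olive, Green, Olive, Slate, Olive, Slate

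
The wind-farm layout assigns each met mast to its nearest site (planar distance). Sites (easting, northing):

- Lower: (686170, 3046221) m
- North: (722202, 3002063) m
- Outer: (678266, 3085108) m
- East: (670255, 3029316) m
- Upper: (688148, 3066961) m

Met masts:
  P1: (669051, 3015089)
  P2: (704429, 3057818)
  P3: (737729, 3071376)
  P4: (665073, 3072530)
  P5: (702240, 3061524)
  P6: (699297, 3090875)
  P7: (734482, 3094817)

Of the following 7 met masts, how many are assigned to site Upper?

4

P1 → East
P2 → Upper
P3 → Upper
P4 → Outer
P5 → Upper
P6 → Outer
P7 → Upper
4 of the 7 go to Upper.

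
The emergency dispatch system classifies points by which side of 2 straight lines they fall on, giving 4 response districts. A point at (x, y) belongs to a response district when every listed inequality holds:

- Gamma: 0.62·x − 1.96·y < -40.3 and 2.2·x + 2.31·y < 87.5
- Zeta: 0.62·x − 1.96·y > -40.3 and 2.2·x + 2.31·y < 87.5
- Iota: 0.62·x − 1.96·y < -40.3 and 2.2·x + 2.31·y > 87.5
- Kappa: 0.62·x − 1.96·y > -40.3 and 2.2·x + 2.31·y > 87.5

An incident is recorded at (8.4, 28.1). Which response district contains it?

Gamma

0.62·8.4 − 1.96·28.1 = -49.868, which is < -40.3
2.2·8.4 + 2.31·28.1 = 83.391, which is < 87.5
This sign pattern matches Gamma.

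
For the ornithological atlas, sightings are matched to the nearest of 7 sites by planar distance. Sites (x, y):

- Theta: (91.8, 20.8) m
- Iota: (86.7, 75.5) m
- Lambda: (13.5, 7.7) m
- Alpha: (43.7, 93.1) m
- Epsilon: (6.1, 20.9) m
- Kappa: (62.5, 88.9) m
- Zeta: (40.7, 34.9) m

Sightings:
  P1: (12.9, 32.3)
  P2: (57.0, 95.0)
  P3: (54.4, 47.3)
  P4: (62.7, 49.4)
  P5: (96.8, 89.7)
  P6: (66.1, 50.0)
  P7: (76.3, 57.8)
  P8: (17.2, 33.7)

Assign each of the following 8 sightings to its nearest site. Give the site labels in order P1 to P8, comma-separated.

P1 → Epsilon (d²=176.20)
P2 → Kappa (d²=67.46)
P3 → Zeta (d²=341.45)
P4 → Zeta (d²=694.25)
P5 → Iota (d²=303.65)
P6 → Zeta (d²=873.17)
P7 → Iota (d²=421.45)
P8 → Epsilon (d²=287.05)

Epsilon, Kappa, Zeta, Zeta, Iota, Zeta, Iota, Epsilon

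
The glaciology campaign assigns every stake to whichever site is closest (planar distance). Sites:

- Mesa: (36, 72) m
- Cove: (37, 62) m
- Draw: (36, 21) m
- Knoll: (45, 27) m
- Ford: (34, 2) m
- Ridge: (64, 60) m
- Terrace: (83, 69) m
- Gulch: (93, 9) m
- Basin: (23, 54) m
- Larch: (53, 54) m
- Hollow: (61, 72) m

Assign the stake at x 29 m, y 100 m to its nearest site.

Squared distances to each site:
Mesa: 833.000; Cove: 1508.000; Draw: 6290.000; Knoll: 5585.000; Ford: 9629.000; Ridge: 2825.000; Terrace: 3877.000; Gulch: 12377.000; Basin: 2152.000; Larch: 2692.000; Hollow: 1808.000.
Minimum at Mesa.

Mesa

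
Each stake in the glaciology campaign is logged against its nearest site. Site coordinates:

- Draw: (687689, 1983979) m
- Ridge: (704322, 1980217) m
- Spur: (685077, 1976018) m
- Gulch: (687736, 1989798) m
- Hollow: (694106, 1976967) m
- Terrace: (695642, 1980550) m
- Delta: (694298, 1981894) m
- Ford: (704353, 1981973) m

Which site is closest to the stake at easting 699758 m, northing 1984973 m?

Ford

Squared distances to each site:
Draw: 146648797.000; Ridge: 43449632.000; Spur: 295723786.000; Gulch: 167809109.000; Hollow: 96041140.000; Terrace: 36504385.000; Delta: 39291841.000; Ford: 30114025.000.
Minimum at Ford.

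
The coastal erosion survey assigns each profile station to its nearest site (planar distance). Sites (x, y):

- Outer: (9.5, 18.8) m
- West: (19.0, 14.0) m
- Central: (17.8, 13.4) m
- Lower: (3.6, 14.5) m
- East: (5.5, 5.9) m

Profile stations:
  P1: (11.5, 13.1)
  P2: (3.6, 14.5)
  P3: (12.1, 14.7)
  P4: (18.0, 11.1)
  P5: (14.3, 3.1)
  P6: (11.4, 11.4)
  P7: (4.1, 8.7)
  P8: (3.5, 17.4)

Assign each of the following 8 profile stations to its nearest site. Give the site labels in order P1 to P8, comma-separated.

Outer, Lower, Outer, Central, East, Central, East, Lower

P1 → Outer (d²=36.49)
P2 → Lower (d²=0.00)
P3 → Outer (d²=23.57)
P4 → Central (d²=5.33)
P5 → East (d²=85.28)
P6 → Central (d²=44.96)
P7 → East (d²=9.80)
P8 → Lower (d²=8.42)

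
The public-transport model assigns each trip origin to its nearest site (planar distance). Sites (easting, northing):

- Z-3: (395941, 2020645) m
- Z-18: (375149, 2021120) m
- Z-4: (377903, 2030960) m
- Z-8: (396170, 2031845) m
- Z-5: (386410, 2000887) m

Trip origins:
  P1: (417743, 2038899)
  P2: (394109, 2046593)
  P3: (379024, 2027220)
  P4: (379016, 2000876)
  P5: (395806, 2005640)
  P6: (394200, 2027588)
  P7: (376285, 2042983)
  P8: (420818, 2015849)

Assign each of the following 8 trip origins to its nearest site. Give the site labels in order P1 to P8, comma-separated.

P1 → Z-8 (d²=515153245.00)
P2 → Z-8 (d²=221751225.00)
P3 → Z-4 (d²=15244241.00)
P4 → Z-5 (d²=54671357.00)
P5 → Z-5 (d²=110875825.00)
P6 → Z-8 (d²=22002949.00)
P7 → Z-4 (d²=147170453.00)
P8 → Z-3 (d²=641866745.00)

Z-8, Z-8, Z-4, Z-5, Z-5, Z-8, Z-4, Z-3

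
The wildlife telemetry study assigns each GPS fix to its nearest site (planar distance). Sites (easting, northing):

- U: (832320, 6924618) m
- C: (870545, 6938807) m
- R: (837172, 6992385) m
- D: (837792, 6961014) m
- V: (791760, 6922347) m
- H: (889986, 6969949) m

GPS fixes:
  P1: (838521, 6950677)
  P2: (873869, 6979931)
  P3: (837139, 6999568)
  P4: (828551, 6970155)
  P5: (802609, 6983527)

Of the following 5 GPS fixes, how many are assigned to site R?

P1 → D
P2 → H
P3 → R
P4 → D
P5 → R
2 of the 5 go to R.

2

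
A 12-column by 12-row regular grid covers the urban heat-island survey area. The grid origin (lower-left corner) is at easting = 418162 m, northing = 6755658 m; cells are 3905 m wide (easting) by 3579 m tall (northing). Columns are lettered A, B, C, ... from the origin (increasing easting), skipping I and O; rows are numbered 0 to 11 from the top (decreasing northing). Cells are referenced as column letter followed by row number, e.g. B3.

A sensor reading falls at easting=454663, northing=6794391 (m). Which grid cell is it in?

Column index: ⌊(454663 − 418162) / 3905⌋ = ⌊9.347⌋ = 9 → column K
Row offset from origin: ⌊(6794391 − 6755658) / 3579⌋ = ⌊10.822⌋ = 10 → row 1 (counted from top)

K1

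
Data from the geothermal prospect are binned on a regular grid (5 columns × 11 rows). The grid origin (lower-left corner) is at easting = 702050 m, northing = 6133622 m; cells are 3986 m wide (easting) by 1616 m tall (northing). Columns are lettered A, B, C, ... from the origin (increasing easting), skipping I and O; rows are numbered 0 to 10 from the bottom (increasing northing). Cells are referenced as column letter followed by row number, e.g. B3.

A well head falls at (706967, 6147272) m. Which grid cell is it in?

B8

Column index: ⌊(706967 − 702050) / 3986⌋ = ⌊1.234⌋ = 1 → column B
Row offset from origin: ⌊(6147272 − 6133622) / 1616⌋ = ⌊8.447⌋ = 8 → row 8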